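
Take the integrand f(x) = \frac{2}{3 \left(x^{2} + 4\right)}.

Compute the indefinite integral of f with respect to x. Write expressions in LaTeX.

Recover f(x) by differentiating a candidate F(x); any mismatch rules it out.
Check: d/dx[\frac{\operatorname{atan}{\left(\frac{x}{2} \right)}}{3}] = \frac{2}{3 x^{2} + 12}, which equals f(x).

F(x) = \frac{\operatorname{atan}{\left(\frac{x}{2} \right)}}{3} + C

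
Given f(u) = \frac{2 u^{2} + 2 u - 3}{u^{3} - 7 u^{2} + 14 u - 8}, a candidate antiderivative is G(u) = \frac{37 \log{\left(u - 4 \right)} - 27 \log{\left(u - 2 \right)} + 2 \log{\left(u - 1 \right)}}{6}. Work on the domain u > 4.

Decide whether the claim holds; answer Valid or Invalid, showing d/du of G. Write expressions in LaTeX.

Valid - the claim checks out under differentiation.

d/du[G] = \frac{2 u^{2} + 2 u - 3}{u^{3} - 7 u^{2} + 14 u - 8}
This equals f(u) exactly, so the claim holds.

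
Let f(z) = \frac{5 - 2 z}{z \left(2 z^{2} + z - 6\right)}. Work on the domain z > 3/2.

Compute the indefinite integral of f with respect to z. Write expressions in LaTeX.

The denominator factors as z \left(z + 2\right) \left(2 z - 3\right); partial fractions split f into directly integrable pieces: \frac{8}{21 \left(2 z - 3\right)} + \frac{9}{14 \left(z + 2\right)} - \frac{5}{6 z}.
Check: d/dz[- \frac{5 \log{\left(z \right)}}{6} + \frac{4 \log{\left(z - \frac{3}{2} \right)}}{21} + \frac{9 \log{\left(z + 2 \right)}}{14}] = \frac{5 - 2 z}{2 z^{3} + z^{2} - 6 z}, which equals f(z).

F(z) = - \frac{5 \log{\left(z \right)}}{6} + \frac{4 \log{\left(z - \frac{3}{2} \right)}}{21} + \frac{9 \log{\left(z + 2 \right)}}{14} + C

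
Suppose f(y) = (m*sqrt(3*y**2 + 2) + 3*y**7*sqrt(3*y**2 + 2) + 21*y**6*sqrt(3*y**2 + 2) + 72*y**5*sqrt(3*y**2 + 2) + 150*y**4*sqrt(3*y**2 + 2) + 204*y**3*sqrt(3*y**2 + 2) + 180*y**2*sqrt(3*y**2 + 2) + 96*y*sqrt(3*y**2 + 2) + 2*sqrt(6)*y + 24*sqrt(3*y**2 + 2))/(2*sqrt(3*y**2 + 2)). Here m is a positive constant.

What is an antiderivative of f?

An antiderivative is F(y) = (24*m*y + 9*y**8 + 72*y**7 + 288*y**6 + 720*y**5 + 1224*y**4 + 1440*y**3 + 1152*y**2 + 576*y + 16*sqrt(6)*sqrt(3*y**2 + 2) + 144)/48.

For F(y) to be correct the identity F'(y) - f(y) = 0 must hold.
Check: d/dy[(24*m*y + 9*y**8 + 72*y**7 + 288*y**6 + 720*y**5 + 1224*y**4 + 1440*y**3 + 1152*y**2 + 576*y + 16*sqrt(6)*sqrt(3*y**2 + 2) + 144)/48] = (m*sqrt(3*y**2 + 2) + 3*y**7*sqrt(3*y**2 + 2) + 21*y**6*sqrt(3*y**2 + 2) + 72*y**5*sqrt(3*y**2 + 2) + 150*y**4*sqrt(3*y**2 + 2) + 204*y**3*sqrt(3*y**2 + 2) + 180*y**2*sqrt(3*y**2 + 2) + 96*y*sqrt(3*y**2 + 2) + 2*sqrt(6)*y + 24*sqrt(3*y**2 + 2))/(2*sqrt(3*y**2 + 2)) = f(y).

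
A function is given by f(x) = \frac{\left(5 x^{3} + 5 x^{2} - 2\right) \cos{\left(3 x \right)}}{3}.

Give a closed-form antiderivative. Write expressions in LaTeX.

An antiderivative is F(x) = \frac{5 x^{3} \sin{\left(3 x \right)}}{9} + \frac{5 x^{2} \sin{\left(3 x \right)}}{9} + \frac{5 x^{2} \cos{\left(3 x \right)}}{9} - \frac{10 x \sin{\left(3 x \right)}}{27} + \frac{10 x \cos{\left(3 x \right)}}{27} - \frac{28 \sin{\left(3 x \right)}}{81} - \frac{10 \cos{\left(3 x \right)}}{81}.

Recover f(x) by differentiating a candidate F(x); any mismatch rules it out.
Check: d/dx[\frac{5 x^{3} \sin{\left(3 x \right)}}{9} + \frac{5 x^{2} \sin{\left(3 x \right)}}{9} + \frac{5 x^{2} \cos{\left(3 x \right)}}{9} - \frac{10 x \sin{\left(3 x \right)}}{27} + \frac{10 x \cos{\left(3 x \right)}}{27} - \frac{28 \sin{\left(3 x \right)}}{81} - \frac{10 \cos{\left(3 x \right)}}{81}] = \frac{5 x^{3} \cos{\left(3 x \right)}}{3} + \frac{5 x^{2} \cos{\left(3 x \right)}}{3} - \frac{2 \cos{\left(3 x \right)}}{3}, which equals f(x).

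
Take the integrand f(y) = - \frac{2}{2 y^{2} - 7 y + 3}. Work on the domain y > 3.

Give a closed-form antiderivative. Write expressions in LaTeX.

An antiderivative is F(y) = - \frac{2 \log{\left(y - 3 \right)}}{5} + \frac{2 \log{\left(y - \frac{1}{2} \right)}}{5}.

The denominator factors as \left(y - 3\right) \left(2 y - 1\right); partial fractions split f into directly integrable pieces: \frac{4}{5 \left(2 y - 1\right)} - \frac{2}{5 \left(y - 3\right)}.
Check: d/dy[- \frac{2 \log{\left(y - 3 \right)}}{5} + \frac{2 \log{\left(y - \frac{1}{2} \right)}}{5}] = - \frac{2}{2 y^{2} - 7 y + 3} = f(y).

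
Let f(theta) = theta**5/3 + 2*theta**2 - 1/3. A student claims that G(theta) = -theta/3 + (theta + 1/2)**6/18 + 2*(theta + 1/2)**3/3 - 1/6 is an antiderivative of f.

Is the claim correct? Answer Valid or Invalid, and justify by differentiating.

d/dtheta[G] = theta**5/3 + 5*theta**4/6 + 5*theta**3/6 + 29*theta**2/12 + 101*theta/48 + 17/96
d/dtheta[G] - f(theta) = 5*theta**4/6 + 5*theta**3/6 + 5*theta**2/12 + 101*theta/48 + 49/96 != 0.

Invalid: d/dtheta[G] - f = 5*theta**4/6 + 5*theta**3/6 + 5*theta**2/12 + 101*theta/48 + 49/96, which is not 0.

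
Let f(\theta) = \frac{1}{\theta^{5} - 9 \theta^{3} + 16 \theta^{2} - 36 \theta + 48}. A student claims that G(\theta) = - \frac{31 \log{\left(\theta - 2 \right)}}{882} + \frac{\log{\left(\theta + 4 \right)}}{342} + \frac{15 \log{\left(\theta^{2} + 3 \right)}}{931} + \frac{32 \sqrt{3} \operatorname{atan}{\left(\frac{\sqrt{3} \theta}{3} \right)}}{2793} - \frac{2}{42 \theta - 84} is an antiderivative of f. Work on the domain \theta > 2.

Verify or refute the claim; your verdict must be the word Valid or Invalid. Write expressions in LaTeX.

Invalid: d/d\theta[G] - f = \frac{1}{\theta^{5} - 9 \theta^{3} + 16 \theta^{2} - 36 \theta + 48}, which is not 0.

d/d\theta[G] = \frac{2}{\theta^{5} - 9 \theta^{3} + 16 \theta^{2} - 36 \theta + 48}
d/d\theta[G] - f(\theta) = \frac{1}{\theta^{5} - 9 \theta^{3} + 16 \theta^{2} - 36 \theta + 48} != 0.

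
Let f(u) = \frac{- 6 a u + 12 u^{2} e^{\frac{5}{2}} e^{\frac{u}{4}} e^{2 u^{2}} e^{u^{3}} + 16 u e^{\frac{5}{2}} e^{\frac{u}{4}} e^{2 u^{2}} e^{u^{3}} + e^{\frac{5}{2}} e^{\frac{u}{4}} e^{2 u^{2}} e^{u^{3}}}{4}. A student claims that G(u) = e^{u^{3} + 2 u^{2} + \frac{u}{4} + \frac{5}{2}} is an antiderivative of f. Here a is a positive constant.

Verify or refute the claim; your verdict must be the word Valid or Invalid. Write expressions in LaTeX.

Invalid: d/du[G] - f = \frac{3 a u}{2}, which is not 0.

d/du[G] = 3 u^{2} e^{\frac{5}{2}} e^{\frac{u}{4}} e^{2 u^{2}} e^{u^{3}} + 4 u e^{\frac{5}{2}} e^{\frac{u}{4}} e^{2 u^{2}} e^{u^{3}} + \frac{e^{\frac{5}{2}} e^{\frac{u}{4}} e^{2 u^{2}} e^{u^{3}}}{4}
d/du[G] - f(u) = \frac{3 a u}{2} != 0.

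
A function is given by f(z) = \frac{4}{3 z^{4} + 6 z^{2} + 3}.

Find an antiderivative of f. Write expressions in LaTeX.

Differentiate the proposed F(z) back; it has to land on f(z) exactly.
Check: d/dz[\frac{4 z}{6 z^{2} + 6} + \frac{2 \operatorname{atan}{\left(z \right)}}{3}] = \frac{4}{3 z^{4} + 6 z^{2} + 3} = f(z).

An antiderivative is F(z) = \frac{4 z}{6 z^{2} + 6} + \frac{2 \operatorname{atan}{\left(z \right)}}{3}.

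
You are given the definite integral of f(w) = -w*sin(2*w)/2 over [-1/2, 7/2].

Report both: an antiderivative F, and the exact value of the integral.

Antiderivative: F(w) = w*cos(2*w)/4 - sin(2*w)/8; value = -sin(1)/8 - sin(7)/8 + cos(1)/8 + 7*cos(7)/8

Recover f(w) by differentiating a candidate F(w); any mismatch rules it out.
F(w) = w*cos(2*w)/4 - sin(2*w)/8 is an antiderivative of f.
Check: d/dw[w*cos(2*w)/4 - sin(2*w)/8] = -w*sin(2*w)/2 = f(w).
F(7/2) = -sin(7)/8 + 7*cos(7)/8; F(-1/2) = -cos(1)/8 + sin(1)/8.
Integral = F(7/2) - F(-1/2) = -sin(1)/8 - sin(7)/8 + cos(1)/8 + 7*cos(7)/8.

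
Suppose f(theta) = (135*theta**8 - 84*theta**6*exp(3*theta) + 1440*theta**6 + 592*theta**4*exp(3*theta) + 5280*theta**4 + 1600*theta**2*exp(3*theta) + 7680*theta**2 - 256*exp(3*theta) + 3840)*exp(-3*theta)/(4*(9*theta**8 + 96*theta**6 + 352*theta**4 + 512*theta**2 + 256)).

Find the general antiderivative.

For F(theta) to be correct the identity F'(theta) - f(theta) = 0 must hold.
Check: d/dtheta[-5*theta/(3*(theta**2 + 4/3)) + 2*theta/(theta**2/2 + 2) - 5*exp(-3*theta)/4] = (135*theta**8 - 84*theta**6*exp(3*theta) + 1440*theta**6 + 592*theta**4*exp(3*theta) + 5280*theta**4 + 1600*theta**2*exp(3*theta) + 7680*theta**2 - 256*exp(3*theta) + 3840)/(36*theta**8*exp(3*theta) + 384*theta**6*exp(3*theta) + 1408*theta**4*exp(3*theta) + 2048*theta**2*exp(3*theta) + 1024*exp(3*theta)), which equals f(theta).

F(theta) = -5*theta/(3*(theta**2 + 4/3)) + 2*theta/(theta**2/2 + 2) - 5*exp(-3*theta)/4 + C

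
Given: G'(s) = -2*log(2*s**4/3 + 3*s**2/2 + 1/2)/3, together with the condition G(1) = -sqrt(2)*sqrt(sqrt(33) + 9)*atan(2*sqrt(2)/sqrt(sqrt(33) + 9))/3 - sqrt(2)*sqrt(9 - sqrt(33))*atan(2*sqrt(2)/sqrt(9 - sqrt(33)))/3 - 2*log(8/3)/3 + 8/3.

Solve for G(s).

The proposed G(s) is checked by its d/ds: the result must match the given G'(s).
A general antiderivative is -2*s*log(2*s**4/3 + 3*s**2/2 + 1/2)/3 + 8*s/3 - 2*sqrt(1/2 - sqrt(33)/18)*atan(2*sqrt(2)*s/sqrt(9 - sqrt(33))) - 2*sqrt(sqrt(33)/18 + 1/2)*atan(2*sqrt(2)*s/sqrt(sqrt(33) + 9)) + C.
The condition gives C = -sqrt(2)*sqrt(sqrt(33) + 9)*atan(2*sqrt(2)/sqrt(sqrt(33) + 9))/3 - sqrt(2)*sqrt(9 - sqrt(33))*atan(2*sqrt(2)/sqrt(9 - sqrt(33)))/3 - 2*log(8/3)/3 + 8/3 - (-sqrt(2)*sqrt(sqrt(33) + 9)*atan(2*sqrt(2)/sqrt(sqrt(33) + 9))/3 - sqrt(2)*sqrt(9 - sqrt(33))*atan(2*sqrt(2)/sqrt(9 - sqrt(33)))/3 - 2*log(8/3)/3 + 8/3) = 0.
So G(s) = (-2*s*log(2*s**4/3 + 3*s**2/2 + 1/2) + 8*s - sqrt(2)*sqrt(9 - sqrt(33))*atan(2*sqrt(2)*s/sqrt(9 - sqrt(33))) - sqrt(2)*sqrt(sqrt(33) + 9)*atan(2*sqrt(2)*s/sqrt(sqrt(33) + 9)))/3.
Check: d/ds[(-2*s*log(2*s**4/3 + 3*s**2/2 + 1/2) + 8*s - sqrt(2)*sqrt(9 - sqrt(33))*atan(2*sqrt(2)*s/sqrt(9 - sqrt(33))) - sqrt(2)*sqrt(sqrt(33) + 9)*atan(2*sqrt(2)*s/sqrt(sqrt(33) + 9)))/3] = -2*log(4*s**4 + 9*s**2 + 3)/3 + 2*log(6)/3, which equals G'(s).

G(s) = (-2*s*log(2*s**4/3 + 3*s**2/2 + 1/2) + 8*s - sqrt(2)*sqrt(9 - sqrt(33))*atan(2*sqrt(2)*s/sqrt(9 - sqrt(33))) - sqrt(2)*sqrt(sqrt(33) + 9)*atan(2*sqrt(2)*s/sqrt(sqrt(33) + 9)))/3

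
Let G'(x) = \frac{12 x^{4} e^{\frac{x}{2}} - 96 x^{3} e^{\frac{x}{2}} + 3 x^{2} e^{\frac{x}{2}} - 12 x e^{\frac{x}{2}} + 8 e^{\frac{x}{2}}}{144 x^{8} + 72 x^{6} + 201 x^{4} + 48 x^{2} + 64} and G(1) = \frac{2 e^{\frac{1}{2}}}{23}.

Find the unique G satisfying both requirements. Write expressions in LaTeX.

G(x) = \frac{2 e^{\frac{x}{2}}}{12 x^{4} + 3 x^{2} + 8}

Recognize the product-rule pattern: G'(x) = u'v + uv' with u = \frac{1}{3 \left(2 x^{4} + \frac{x^{2}}{2} + \frac{4}{3}\right)}, v = e^{\frac{x}{2}}, so integration by parts undoes it.
A general antiderivative is \frac{e^{\frac{x}{2}}}{3 \left(2 x^{4} + \frac{x^{2}}{2} + \frac{4}{3}\right)} + C.
The condition gives C = \frac{2 e^{\frac{1}{2}}}{23} - (\frac{2 e^{\frac{1}{2}}}{23}) = 0.
So G(x) = \frac{2 e^{\frac{x}{2}}}{12 x^{4} + 3 x^{2} + 8}.
Check: d/dx[\frac{2 e^{\frac{x}{2}}}{12 x^{4} + 3 x^{2} + 8}] = \frac{12 x^{4} e^{\frac{x}{2}} - 96 x^{3} e^{\frac{x}{2}} + 3 x^{2} e^{\frac{x}{2}} - 12 x e^{\frac{x}{2}} + 8 e^{\frac{x}{2}}}{144 x^{8} + 72 x^{6} + 201 x^{4} + 48 x^{2} + 64} = G'(x).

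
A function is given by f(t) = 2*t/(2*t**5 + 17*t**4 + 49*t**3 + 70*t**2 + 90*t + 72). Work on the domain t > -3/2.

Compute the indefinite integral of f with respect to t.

Factor the denominator ((t + 3)*(t + 4)*(2*t + 3)*(t**2 + 2)) and decompose: f = 2*(t + 41)/(1683*(t**2 + 2)) - 16/(85*(2*t + 3)) - 4/(45*(t + 4)) + 2/(11*(t + 3)); each piece integrates to a log, atan, or power term.
Check: d/dt[(-792*log(t + 3/2) + 1530*log(t + 3) - 748*log(t + 4) + 5*log(t**2 + 2) + 205*sqrt(2)*atan(sqrt(2)*t/2))/8415] = 2*t/(2*t**5 + 17*t**4 + 49*t**3 + 70*t**2 + 90*t + 72) = f(t).

F(t) = (-792*log(t + 3/2) + 1530*log(t + 3) - 748*log(t + 4) + 5*log(t**2 + 2) + 205*sqrt(2)*atan(sqrt(2)*t/2))/8415 + C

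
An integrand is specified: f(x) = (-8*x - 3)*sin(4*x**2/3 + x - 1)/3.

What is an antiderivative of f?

An antiderivative is F(x) = cos(4*x**2/3 + x - 1).

The substitution u = 4*x**2/3 + x - 1 works: f is exactly (dF/du)*(du/dx) for that inner function.
Check: d/dx[cos(4*x**2/3 + x - 1)] = -8*x*sin(4*x**2/3 + x - 1)/3 - sin(4*x**2/3 + x - 1), which equals f(x).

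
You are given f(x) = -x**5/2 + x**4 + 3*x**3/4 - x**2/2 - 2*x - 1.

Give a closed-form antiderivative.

An antiderivative is F(x) = x*(-20*x**5 + 48*x**4 + 45*x**3 - 40*x**2 - 240*x - 240)/240.

The integrand splits into summands that can be handled one at a time.
Check: d/dx[x*(-20*x**5 + 48*x**4 + 45*x**3 - 40*x**2 - 240*x - 240)/240] = -x**5/2 + x**4 + 3*x**3/4 - x**2/2 - 2*x - 1 = f(x).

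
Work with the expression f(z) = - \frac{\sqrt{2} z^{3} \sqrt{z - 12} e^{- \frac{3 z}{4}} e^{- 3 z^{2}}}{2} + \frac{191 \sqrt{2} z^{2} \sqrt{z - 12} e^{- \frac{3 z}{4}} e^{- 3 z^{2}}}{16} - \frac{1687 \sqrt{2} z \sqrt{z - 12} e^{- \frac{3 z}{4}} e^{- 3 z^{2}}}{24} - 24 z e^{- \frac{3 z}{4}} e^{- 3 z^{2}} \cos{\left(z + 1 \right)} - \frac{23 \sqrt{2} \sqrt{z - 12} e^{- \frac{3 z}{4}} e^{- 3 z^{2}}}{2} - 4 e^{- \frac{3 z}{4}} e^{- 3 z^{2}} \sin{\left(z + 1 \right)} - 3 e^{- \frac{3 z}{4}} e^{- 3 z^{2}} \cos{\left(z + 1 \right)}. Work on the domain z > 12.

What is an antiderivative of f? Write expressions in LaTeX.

f has the shape u'v + uv' for u = \frac{2 \left(\frac{z}{2} - 6\right)^{\frac{5}{2}}}{3} + 4 \cos{\left(z + 1 \right)} and v = e^{- 3 z^{2} - \frac{3 z}{4}} — it is the derivative of the product u*v.
Check: d/dz[\frac{\left(\sqrt{2} z^{2} \sqrt{z - 12} - 24 \sqrt{2} z \sqrt{z - 12} + 144 \sqrt{2} \sqrt{z - 12} + 48 \cos{\left(z + 1 \right)}\right) e^{- \frac{3 z}{4}} e^{- 3 z^{2}}}{12}] = \frac{\left(- 24 \sqrt{2} z^{4} + 861 \sqrt{2} z^{3} - 10250 \sqrt{2} z^{2} - 1152 z \sqrt{z - 12} \cos{\left(z + 1 \right)} + 39936 \sqrt{2} z - 192 \sqrt{z - 12} \sin{\left(z + 1 \right)} - 144 \sqrt{z - 12} \cos{\left(z + 1 \right)} + 6624 \sqrt{2}\right) e^{- \frac{3 z}{4}} e^{- 3 z^{2}}}{48 \sqrt{z - 12}}, which equals f(z).

An antiderivative is F(z) = \frac{\left(\sqrt{2} z^{2} \sqrt{z - 12} - 24 \sqrt{2} z \sqrt{z - 12} + 144 \sqrt{2} \sqrt{z - 12} + 48 \cos{\left(z + 1 \right)}\right) e^{- \frac{3 z}{4}} e^{- 3 z^{2}}}{12}.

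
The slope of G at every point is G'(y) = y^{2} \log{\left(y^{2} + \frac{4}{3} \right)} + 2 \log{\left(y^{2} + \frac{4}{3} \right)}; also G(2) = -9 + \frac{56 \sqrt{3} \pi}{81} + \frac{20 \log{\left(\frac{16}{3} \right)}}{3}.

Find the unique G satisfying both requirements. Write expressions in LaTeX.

G(y) = \frac{- 6 y^{3} + 9 y \left(y^{2} + 6\right) \log{\left(y^{2} + \frac{4}{3} \right)} - 84 y + 56 \sqrt{3} \operatorname{atan}{\left(\frac{\sqrt{3} y}{2} \right)} - 27}{27}

Integrate term by term and add the pieces.
A general antiderivative is - \frac{2 y^{3}}{9} - \frac{28 y}{9} + \left(\frac{y^{3}}{3} + 2 y\right) \log{\left(y^{2} + \frac{4}{3} \right)} + \frac{56 \sqrt{3} \operatorname{atan}{\left(\frac{\sqrt{3} y}{2} \right)}}{27} + C.
The condition gives C = -9 + \frac{56 \sqrt{3} \pi}{81} + \frac{20 \log{\left(\frac{16}{3} \right)}}{3} - (-8 + \frac{56 \sqrt{3} \pi}{81} + \frac{20 \log{\left(\frac{16}{3} \right)}}{3}) = -1.
So G(y) = \frac{- 6 y^{3} + 9 y \left(y^{2} + 6\right) \log{\left(y^{2} + \frac{4}{3} \right)} - 84 y + 56 \sqrt{3} \operatorname{atan}{\left(\frac{\sqrt{3} y}{2} \right)} - 27}{27}.
Check: d/dy[\frac{- 6 y^{3} + 9 y \left(y^{2} + 6\right) \log{\left(y^{2} + \frac{4}{3} \right)} - 84 y + 56 \sqrt{3} \operatorname{atan}{\left(\frac{\sqrt{3} y}{2} \right)} - 27}{27}] = y^{2} \log{\left(y^{2} + \frac{4}{3} \right)} + 2 \log{\left(y^{2} + \frac{4}{3} \right)} = G'(y).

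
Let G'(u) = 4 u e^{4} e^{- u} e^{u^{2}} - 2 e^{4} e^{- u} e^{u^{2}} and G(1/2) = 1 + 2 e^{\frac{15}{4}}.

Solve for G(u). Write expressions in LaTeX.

The substitution w = u^{2} - u + 4 works: G'(u) is exactly (dG/dw)*(dw/du) for that inner function.
A general antiderivative is 2 e^{u^{2} - u + 4} + C.
The condition gives C = 1 + 2 e^{\frac{15}{4}} - (2 e^{\frac{15}{4}}) = 1.
So G(u) = 2 e^{u^{2} - u + 4} + 1.
Check: d/du[2 e^{u^{2} - u + 4} + 1] = 4 u e^{4} e^{- u} e^{u^{2}} - 2 e^{4} e^{- u} e^{u^{2}} = G'(u).

G(u) = 2 e^{u^{2} - u + 4} + 1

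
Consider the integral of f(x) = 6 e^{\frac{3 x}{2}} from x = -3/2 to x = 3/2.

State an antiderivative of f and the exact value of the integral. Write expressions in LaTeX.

For F(x) to be correct the identity F'(x) - f(x) = 0 must hold.
F(x) = 4 e^{\frac{3 x}{2}} is an antiderivative of f.
Check: d/dx[4 e^{\frac{3 x}{2}}] = 6 e^{\frac{3 x}{2}} = f(x).
F(3/2) = 4 e^{\frac{9}{4}}; F(-3/2) = \frac{4}{e^{\frac{9}{4}}}.
Integral = F(3/2) - F(-3/2) = - \frac{4}{e^{\frac{9}{4}}} + 4 e^{\frac{9}{4}}.

Antiderivative: F(x) = 4 e^{\frac{3 x}{2}}; value = - \frac{4}{e^{\frac{9}{4}}} + 4 e^{\frac{9}{4}}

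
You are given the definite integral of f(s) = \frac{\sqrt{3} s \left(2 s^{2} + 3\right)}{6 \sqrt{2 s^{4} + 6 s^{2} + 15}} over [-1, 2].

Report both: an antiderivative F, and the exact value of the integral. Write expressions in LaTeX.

The substitution u = \frac{2 s^{4}}{3} + 2 s^{2} + 5 works: f is exactly (dF/du)*(du/ds) for that inner function.
F(s) = \frac{\sqrt{\frac{2 s^{4}}{3} + 2 s^{2} + 5}}{4} is an antiderivative of f.
Check: d/ds[\frac{\sqrt{\frac{2 s^{4}}{3} + 2 s^{2} + 5}}{4}] = \frac{2 \sqrt{3} s^{3} + 3 \sqrt{3} s}{6 \sqrt{2 s^{4} + 6 s^{2} + 15}}, which equals f(s).
F(2) = \frac{\sqrt{213}}{12}; F(-1) = \frac{\sqrt{69}}{12}.
Integral = F(2) - F(-1) = - \frac{\sqrt{69}}{12} + \frac{\sqrt{213}}{12}.

Antiderivative: F(s) = \frac{\sqrt{\frac{2 s^{4}}{3} + 2 s^{2} + 5}}{4}; value = - \frac{\sqrt{69}}{12} + \frac{\sqrt{213}}{12}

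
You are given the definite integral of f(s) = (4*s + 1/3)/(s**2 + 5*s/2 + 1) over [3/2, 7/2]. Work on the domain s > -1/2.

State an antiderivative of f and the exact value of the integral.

Antiderivative: F(s) = -10*log(s + 1/2)/9 + 46*log(s + 2)/9; value = -46*log(7/2)/9 - 10*log(4)/9 + 10*log(2)/9 + 46*log(11/2)/9

Factor the denominator (3*(s + 2)*(2*s + 1)) and decompose: f = -20/(9*(2*s + 1)) + 46/(9*(s + 2)); each piece integrates to a log, atan, or power term.
F(s) = -10*log(s + 1/2)/9 + 46*log(s + 2)/9 is an antiderivative of f.
Check: d/ds[-10*log(s + 1/2)/9 + 46*log(s + 2)/9] = (24*s + 2)/(6*s**2 + 15*s + 6), which equals f(s).
F(7/2) = -10*log(4)/9 + 46*log(11/2)/9; F(3/2) = -10*log(2)/9 + 46*log(7/2)/9.
Integral = F(7/2) - F(3/2) = -46*log(7/2)/9 - 10*log(4)/9 + 10*log(2)/9 + 46*log(11/2)/9.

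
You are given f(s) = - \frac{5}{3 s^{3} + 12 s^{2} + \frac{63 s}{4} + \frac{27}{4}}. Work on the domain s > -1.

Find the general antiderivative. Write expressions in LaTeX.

The denominator factors as 3 \left(s + 1\right) \left(2 s + 3\right)^{2}; partial fractions split f into directly integrable pieces: \frac{40}{3 \left(2 s + 3\right)} + \frac{40}{3 \left(2 s + 3\right)^{2}} - \frac{20}{3 \left(s + 1\right)}.
Check: d/ds[\frac{20 \left(- \left(2 s + 3\right) \log{\left(s + 1 \right)} + \left(2 s + 3\right) \log{\left(s + \frac{3}{2} \right)} - 1\right)}{3 \left(2 s + 3\right)}] = - \frac{20}{12 s^{3} + 48 s^{2} + 63 s + 27}, which equals f(s).

F(s) = \frac{20 \left(- \left(2 s + 3\right) \log{\left(s + 1 \right)} + \left(2 s + 3\right) \log{\left(s + \frac{3}{2} \right)} - 1\right)}{3 \left(2 s + 3\right)} + C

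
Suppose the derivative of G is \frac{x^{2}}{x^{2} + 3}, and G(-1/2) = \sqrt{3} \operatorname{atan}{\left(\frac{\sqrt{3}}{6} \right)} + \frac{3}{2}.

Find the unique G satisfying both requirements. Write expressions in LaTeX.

G(x) = x - \sqrt{3} \operatorname{atan}{\left(\frac{\sqrt{3} x}{3} \right)} + 2

Whatever form G(x) takes, its d/dx must return the stated G'(x).
A general antiderivative is x - \sqrt{3} \operatorname{atan}{\left(\frac{\sqrt{3} x}{3} \right)} + C.
The condition gives C = \sqrt{3} \operatorname{atan}{\left(\frac{\sqrt{3}}{6} \right)} + \frac{3}{2} - (- \frac{1}{2} + \sqrt{3} \operatorname{atan}{\left(\frac{\sqrt{3}}{6} \right)}) = 2.
So G(x) = x - \sqrt{3} \operatorname{atan}{\left(\frac{\sqrt{3} x}{3} \right)} + 2.
Check: d/dx[x - \sqrt{3} \operatorname{atan}{\left(\frac{\sqrt{3} x}{3} \right)} + 2] = \frac{x^{2}}{x^{2} + 3} = G'(x).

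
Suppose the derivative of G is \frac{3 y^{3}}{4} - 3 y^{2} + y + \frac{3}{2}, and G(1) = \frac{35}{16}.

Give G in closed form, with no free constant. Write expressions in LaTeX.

The integrand splits into summands that can be handled one at a time.
A general antiderivative is \frac{3 y^{4}}{16} - y^{3} + \frac{y^{2}}{2} + \frac{3 y}{2} + C.
The condition gives C = \frac{35}{16} - (\frac{19}{16}) = 1.
So G(y) = \frac{3 y^{4}}{16} - y^{3} + \frac{y^{2}}{2} + \frac{3 y}{2} + 1.
Check: d/dy[\frac{3 y^{4}}{16} - y^{3} + \frac{y^{2}}{2} + \frac{3 y}{2} + 1] = \frac{3 y^{3}}{4} - 3 y^{2} + y + \frac{3}{2} = G'(y).

G(y) = \frac{3 y^{4}}{16} - y^{3} + \frac{y^{2}}{2} + \frac{3 y}{2} + 1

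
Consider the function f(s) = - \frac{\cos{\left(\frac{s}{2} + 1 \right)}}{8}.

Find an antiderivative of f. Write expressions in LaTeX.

An antiderivative is F(s) = - \frac{\sin{\left(\frac{s}{2} + 1 \right)}}{4}.

An antiderivative F(s) passes only if d/ds[F] lands on f(s) exactly.
Check: d/ds[- \frac{\sin{\left(\frac{s}{2} + 1 \right)}}{4}] = - \frac{\cos{\left(\frac{s}{2} + 1 \right)}}{8} = f(s).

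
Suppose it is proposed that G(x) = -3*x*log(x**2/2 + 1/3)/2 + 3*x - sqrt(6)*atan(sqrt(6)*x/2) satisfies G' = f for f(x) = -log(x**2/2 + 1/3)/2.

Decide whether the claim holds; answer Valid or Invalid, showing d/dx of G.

d/dx[G] = -3*log(3*x**2 + 2)/2 + 3*log(6)/2
d/dx[G] - f(x) = -log(3*x**2 + 2) + log(6) != 0.

Invalid: d/dx[G] - f = -log(3*x**2 + 2) + log(6), which is not 0.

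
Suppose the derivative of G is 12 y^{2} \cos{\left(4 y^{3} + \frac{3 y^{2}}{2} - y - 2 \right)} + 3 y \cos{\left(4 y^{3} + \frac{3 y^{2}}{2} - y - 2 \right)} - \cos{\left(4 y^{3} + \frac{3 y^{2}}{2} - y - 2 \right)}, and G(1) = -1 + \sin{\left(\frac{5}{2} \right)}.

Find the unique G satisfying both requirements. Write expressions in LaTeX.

G(y) = \sin{\left(4 y^{3} + \frac{3 y^{2}}{2} - y - 2 \right)} - 1

The substitution u = 4 y^{3} + \frac{3 y^{2}}{2} - y - 2 works: G'(y) is exactly (dG/du)*(du/dy) for that inner function.
A general antiderivative is \sin{\left(4 y^{3} + \frac{3 y^{2}}{2} - y - 2 \right)} + C.
The condition gives C = -1 + \sin{\left(\frac{5}{2} \right)} - (\sin{\left(\frac{5}{2} \right)}) = -1.
So G(y) = \sin{\left(4 y^{3} + \frac{3 y^{2}}{2} - y - 2 \right)} - 1.
Check: d/dy[\sin{\left(4 y^{3} + \frac{3 y^{2}}{2} - y - 2 \right)} - 1] = 12 y^{2} \cos{\left(4 y^{3} + \frac{3 y^{2}}{2} - y - 2 \right)} + 3 y \cos{\left(4 y^{3} + \frac{3 y^{2}}{2} - y - 2 \right)} - \cos{\left(4 y^{3} + \frac{3 y^{2}}{2} - y - 2 \right)} = G'(y).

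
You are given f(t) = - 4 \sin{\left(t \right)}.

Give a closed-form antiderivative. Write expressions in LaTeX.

An antiderivative is F(t) = 4 \cos{\left(t \right)}.

Whatever form F(t) takes, F'(t) = f(t) is non-negotiable.
Check: d/dt[4 \cos{\left(t \right)}] = - 4 \sin{\left(t \right)} = f(t).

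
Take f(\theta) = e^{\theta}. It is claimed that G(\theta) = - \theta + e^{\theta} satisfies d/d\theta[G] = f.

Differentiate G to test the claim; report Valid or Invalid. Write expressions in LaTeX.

Invalid: d/d\theta[G] - f = -1, which is not 0.

d/d\theta[G] = e^{\theta} - 1
d/d\theta[G] - f(\theta) = -1 != 0.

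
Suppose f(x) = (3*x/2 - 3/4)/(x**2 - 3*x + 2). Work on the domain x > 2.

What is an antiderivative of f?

Factor the denominator (4*(x - 2)*(x - 1)) and decompose: f = -3/(4*(x - 1)) + 9/(4*(x - 2)); each piece integrates to a log, atan, or power term.
Check: d/dx[9*log(x - 2)/4 - 3*log(x - 1)/4] = (6*x - 3)/(4*x**2 - 12*x + 8), which equals f(x).

An antiderivative is F(x) = 9*log(x - 2)/4 - 3*log(x - 1)/4.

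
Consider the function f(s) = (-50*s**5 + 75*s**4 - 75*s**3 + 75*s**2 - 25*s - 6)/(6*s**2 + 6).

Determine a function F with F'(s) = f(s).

An antiderivative is F(s) = -(25*s**4 - 50*s**3 + 25*s**2 + 12*atan(s))/12.

A first test for any F(s): its s-derivative must equal f(s) identically.
Check: d/ds[-(25*s**4 - 50*s**3 + 25*s**2 + 12*atan(s))/12] = (-50*s**5 + 75*s**4 - 75*s**3 + 75*s**2 - 25*s - 6)/(6*s**2 + 6) = f(s).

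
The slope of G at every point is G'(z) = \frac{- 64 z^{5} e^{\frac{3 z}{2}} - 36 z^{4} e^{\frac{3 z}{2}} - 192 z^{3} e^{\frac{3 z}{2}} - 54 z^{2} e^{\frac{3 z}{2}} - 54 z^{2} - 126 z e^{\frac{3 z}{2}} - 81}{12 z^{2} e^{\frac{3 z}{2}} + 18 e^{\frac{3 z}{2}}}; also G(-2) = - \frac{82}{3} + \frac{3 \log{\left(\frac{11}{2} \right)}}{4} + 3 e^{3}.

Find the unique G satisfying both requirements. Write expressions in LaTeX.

Check a candidate G(z) by differentiating: d/dz[G] must match the given G'(z).
A general antiderivative is - \frac{4 z^{4}}{3} - z^{3} - 4 z^{2} + \frac{3 \log{\left(z^{2} + \frac{3}{2} \right)}}{4} + 2 + 3 e^{- \frac{3 z}{2}} + C.
The condition gives C = - \frac{82}{3} + \frac{3 \log{\left(\frac{11}{2} \right)}}{4} + 3 e^{3} - (- \frac{82}{3} + \frac{3 \log{\left(\frac{11}{2} \right)}}{4} + 3 e^{3}) = 0.
So G(z) = - \frac{4 z^{4}}{3} - z^{3} - 4 z^{2} + \frac{3 \log{\left(z^{2} + \frac{3}{2} \right)}}{4} + 2 + 3 e^{- \frac{3 z}{2}}.
Check: d/dz[- \frac{4 z^{4}}{3} - z^{3} - 4 z^{2} + \frac{3 \log{\left(z^{2} + \frac{3}{2} \right)}}{4} + 2 + 3 e^{- \frac{3 z}{2}}] = \frac{- 64 z^{5} e^{\frac{3 z}{2}} - 36 z^{4} e^{\frac{3 z}{2}} - 192 z^{3} e^{\frac{3 z}{2}} - 54 z^{2} e^{\frac{3 z}{2}} - 54 z^{2} - 126 z e^{\frac{3 z}{2}} - 81}{12 z^{2} e^{\frac{3 z}{2}} + 18 e^{\frac{3 z}{2}}} = G'(z).

G(z) = - \frac{4 z^{4}}{3} - z^{3} - 4 z^{2} + \frac{3 \log{\left(z^{2} + \frac{3}{2} \right)}}{4} + 2 + 3 e^{- \frac{3 z}{2}}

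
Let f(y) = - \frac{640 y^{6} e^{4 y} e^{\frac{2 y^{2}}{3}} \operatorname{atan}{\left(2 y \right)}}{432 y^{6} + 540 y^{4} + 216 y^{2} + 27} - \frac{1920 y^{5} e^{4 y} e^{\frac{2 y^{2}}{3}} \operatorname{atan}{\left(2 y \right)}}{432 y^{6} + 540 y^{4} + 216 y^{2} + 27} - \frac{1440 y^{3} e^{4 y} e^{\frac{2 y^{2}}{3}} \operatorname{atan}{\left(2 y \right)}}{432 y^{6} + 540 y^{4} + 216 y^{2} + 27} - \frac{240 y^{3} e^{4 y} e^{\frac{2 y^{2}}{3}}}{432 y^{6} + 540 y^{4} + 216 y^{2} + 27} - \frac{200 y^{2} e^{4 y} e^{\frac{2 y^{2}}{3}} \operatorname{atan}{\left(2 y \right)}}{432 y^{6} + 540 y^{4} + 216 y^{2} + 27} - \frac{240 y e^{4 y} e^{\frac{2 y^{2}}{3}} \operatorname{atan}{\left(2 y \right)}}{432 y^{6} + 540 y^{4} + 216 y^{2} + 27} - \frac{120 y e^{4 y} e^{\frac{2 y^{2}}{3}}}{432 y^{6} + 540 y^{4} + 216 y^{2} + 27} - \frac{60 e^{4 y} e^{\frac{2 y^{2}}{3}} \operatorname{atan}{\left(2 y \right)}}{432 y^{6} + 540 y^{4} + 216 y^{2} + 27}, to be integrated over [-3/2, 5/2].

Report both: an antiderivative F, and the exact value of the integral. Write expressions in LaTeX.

The integrand splits into summands that can be handled one at a time.
F(y) = - \frac{20 y e^{\frac{2 y^{2}}{3} + 4 y} \operatorname{atan}{\left(2 y \right)}}{9 \left(2 y^{2} + 1\right)} is an antiderivative of f.
Check: d/dy[- \frac{20 y e^{\frac{2 y^{2}}{3} + 4 y} \operatorname{atan}{\left(2 y \right)}}{9 \left(2 y^{2} + 1\right)}] = \frac{- 640 y^{6} e^{4 y} e^{\frac{2 y^{2}}{3}} \operatorname{atan}{\left(2 y \right)} - 1920 y^{5} e^{4 y} e^{\frac{2 y^{2}}{3}} \operatorname{atan}{\left(2 y \right)} - 1440 y^{3} e^{4 y} e^{\frac{2 y^{2}}{3}} \operatorname{atan}{\left(2 y \right)} - 240 y^{3} e^{4 y} e^{\frac{2 y^{2}}{3}} - 200 y^{2} e^{4 y} e^{\frac{2 y^{2}}{3}} \operatorname{atan}{\left(2 y \right)} - 240 y e^{4 y} e^{\frac{2 y^{2}}{3}} \operatorname{atan}{\left(2 y \right)} - 120 y e^{4 y} e^{\frac{2 y^{2}}{3}} - 60 e^{4 y} e^{\frac{2 y^{2}}{3}} \operatorname{atan}{\left(2 y \right)}}{432 y^{6} + 540 y^{4} + 216 y^{2} + 27}, which equals f(y).
F(5/2) = - \frac{100 e^{\frac{85}{6}} \operatorname{atan}{\left(5 \right)}}{243}; F(-3/2) = - \frac{20 \operatorname{atan}{\left(3 \right)}}{33 e^{\frac{9}{2}}}.
Integral = F(5/2) - F(-3/2) = - \frac{100 e^{\frac{85}{6}} \operatorname{atan}{\left(5 \right)}}{243} + \frac{20 \operatorname{atan}{\left(3 \right)}}{33 e^{\frac{9}{2}}}.

Antiderivative: F(y) = - \frac{20 y e^{\frac{2 y^{2}}{3} + 4 y} \operatorname{atan}{\left(2 y \right)}}{9 \left(2 y^{2} + 1\right)}; value = - \frac{100 e^{\frac{85}{6}} \operatorname{atan}{\left(5 \right)}}{243} + \frac{20 \operatorname{atan}{\left(3 \right)}}{33 e^{\frac{9}{2}}}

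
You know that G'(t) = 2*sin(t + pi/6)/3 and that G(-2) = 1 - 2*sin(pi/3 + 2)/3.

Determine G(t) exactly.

Check a candidate G(t) by differentiating: d/dt[G] must match the given G'(t).
A general antiderivative is -2*cos(t + pi/6)/3 + C.
The condition gives C = 1 - 2*sin(pi/3 + 2)/3 - (-2*sin(pi/3 + 2)/3) = 1.
So G(t) = -(2*cos(t + pi/6) - 3)/3.
Check: d/dt[-(2*cos(t + pi/6) - 3)/3] = 2*sin(t + pi/6)/3 = G'(t).

G(t) = -(2*cos(t + pi/6) - 3)/3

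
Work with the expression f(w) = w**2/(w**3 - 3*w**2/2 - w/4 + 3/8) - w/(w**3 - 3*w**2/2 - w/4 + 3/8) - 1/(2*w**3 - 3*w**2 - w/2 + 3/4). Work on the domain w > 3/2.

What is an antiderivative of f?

An antiderivative is F(w) = (6*log(2*w - 1) + log(4*w**2 - 4*w - 3))/8.

Factor the denominator ((2*w - 3)*(2*w - 1)*(2*w + 1)) and decompose: f = 1/(4*(2*w + 1)) + 3/(2*(2*w - 1)) + 1/(4*(2*w - 3)); each piece integrates to a log, atan, or power term.
Check: d/dw[(6*log(2*w - 1) + log(4*w**2 - 4*w - 3))/8] = (8*w**2 - 8*w - 4)/(8*w**3 - 12*w**2 - 2*w + 3), which equals f(w).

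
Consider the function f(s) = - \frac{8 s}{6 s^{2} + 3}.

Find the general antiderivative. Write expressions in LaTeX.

f matches the chain-rule pattern g'(h)*h' with inner function h(s) = 2 s^{2} + 1; substituting u = h(s) collapses the integral.
Check: d/ds[- \frac{2 \log{\left(2 s^{2} + 1 \right)}}{3}] = - \frac{8 s}{6 s^{2} + 3} = f(s).

F(s) = - \frac{2 \log{\left(2 s^{2} + 1 \right)}}{3} + C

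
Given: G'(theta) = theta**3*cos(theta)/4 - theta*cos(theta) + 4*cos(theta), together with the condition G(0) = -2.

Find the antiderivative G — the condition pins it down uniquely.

The integrand splits into summands that can be handled one at a time.
A general antiderivative is theta**3*sin(theta)/4 + 3*theta**2*cos(theta)/4 - 5*theta*sin(theta)/2 + 4*sin(theta) - 5*cos(theta)/2 + C.
The condition gives C = -2 - (-5/2) = 1/2.
So G(theta) = theta**3*sin(theta)/4 + 3*theta**2*cos(theta)/4 - 5*theta*sin(theta)/2 + 4*sin(theta) - 5*cos(theta)/2 + 1/2.
Check: d/dtheta[theta**3*sin(theta)/4 + 3*theta**2*cos(theta)/4 - 5*theta*sin(theta)/2 + 4*sin(theta) - 5*cos(theta)/2 + 1/2] = theta**3*cos(theta)/4 - theta*cos(theta) + 4*cos(theta) = G'(theta).

G(theta) = theta**3*sin(theta)/4 + 3*theta**2*cos(theta)/4 - 5*theta*sin(theta)/2 + 4*sin(theta) - 5*cos(theta)/2 + 1/2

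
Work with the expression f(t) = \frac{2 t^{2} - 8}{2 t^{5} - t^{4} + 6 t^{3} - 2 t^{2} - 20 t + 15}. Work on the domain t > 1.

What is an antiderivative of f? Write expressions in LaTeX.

An antiderivative is F(t) = \frac{406 \left(t - 1\right) \log{\left(t - 1 \right)} - 56 \left(t - 1\right) \log{\left(t + \frac{3}{2} \right)} - 175 \left(t - 1\right) \log{\left(t^{2} + 5 \right)} - 40 \sqrt{5} \left(t - 1\right) \operatorname{atan}{\left(\frac{\sqrt{5} t}{5} \right)} + 290}{1450 \left(t - 1\right)}.

The denominator factors as \left(t - 1\right)^{2} \left(2 t + 3\right) \left(t^{2} + 5\right); partial fractions split f into directly integrable pieces: - \frac{7 t + 4}{29 \left(t^{2} + 5\right)} - \frac{56}{725 \left(2 t + 3\right)} + \frac{7}{25 \left(t - 1\right)} - \frac{1}{5 \left(t - 1\right)^{2}}.
Check: d/dt[\frac{406 \left(t - 1\right) \log{\left(t - 1 \right)} - 56 \left(t - 1\right) \log{\left(t + \frac{3}{2} \right)} - 175 \left(t - 1\right) \log{\left(t^{2} + 5 \right)} - 40 \sqrt{5} \left(t - 1\right) \operatorname{atan}{\left(\frac{\sqrt{5} t}{5} \right)} + 290}{1450 \left(t - 1\right)}] = \frac{2 t^{2} - 8}{2 t^{5} - t^{4} + 6 t^{3} - 2 t^{2} - 20 t + 15} = f(t).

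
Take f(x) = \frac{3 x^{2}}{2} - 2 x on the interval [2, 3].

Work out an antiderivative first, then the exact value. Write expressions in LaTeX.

Antiderivative: F(x) = \frac{x^{2} \left(x - 2\right)}{2}; value = \frac{9}{2}

Integrate term by term and add the pieces.
F(x) = \frac{x^{2} \left(x - 2\right)}{2} is an antiderivative of f.
Check: d/dx[\frac{x^{2} \left(x - 2\right)}{2}] = \frac{3 x^{2}}{2} - 2 x = f(x).
F(3) = \frac{9}{2}; F(2) = 0.
Integral = F(3) - F(2) = \frac{9}{2}.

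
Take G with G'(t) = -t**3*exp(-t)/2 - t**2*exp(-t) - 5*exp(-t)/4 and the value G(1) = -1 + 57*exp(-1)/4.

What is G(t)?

Recognize the product-rule pattern: G'(t) = u'v + uv' with u = t**3/2 + 5*t**2/2 + 5*t + 25/4, v = exp(-t), so integration by parts undoes it.
A general antiderivative is (2*t**3 + 10*t**2 + 20*t + 25)*exp(-t)/4 + C.
The condition gives C = -1 + 57*exp(-1)/4 - (57*exp(-1)/4) = -1.
So G(t) = t**3*exp(-t)/2 + 5*t**2*exp(-t)/2 + 5*t*exp(-t) - 1 + 25*exp(-t)/4.
Check: d/dt[t**3*exp(-t)/2 + 5*t**2*exp(-t)/2 + 5*t*exp(-t) - 1 + 25*exp(-t)/4] = (-2*t**3 - 4*t**2 - 5)*exp(-t)/4, which equals G'(t).

G(t) = t**3*exp(-t)/2 + 5*t**2*exp(-t)/2 + 5*t*exp(-t) - 1 + 25*exp(-t)/4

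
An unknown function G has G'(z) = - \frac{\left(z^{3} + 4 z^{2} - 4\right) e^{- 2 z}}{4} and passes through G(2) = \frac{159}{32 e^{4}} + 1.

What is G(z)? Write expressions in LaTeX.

G'(z) has the shape u'v + uv' for u = \frac{z^{3}}{8} + \frac{11 z^{2}}{16} + \frac{11 z}{16} - \frac{5}{32} and v = e^{- 2 z} — it is the derivative of the product u*v.
A general antiderivative is \frac{\left(4 z^{3} + 22 z^{2} + 22 z - 5\right) e^{- 2 z}}{32} + C.
The condition gives C = \frac{159}{32 e^{4}} + 1 - (\frac{159}{32 e^{4}}) = 1.
So G(z) = \frac{\left(4 z^{3} + 22 z^{2} + 22 z - 5\right) e^{- 2 z}}{32} + 1.
Check: d/dz[\frac{\left(4 z^{3} + 22 z^{2} + 22 z - 5\right) e^{- 2 z}}{32} + 1] = \frac{\left(- z^{3} - 4 z^{2} + 4\right) e^{- 2 z}}{4}, which equals G'(z).

G(z) = \frac{\left(4 z^{3} + 22 z^{2} + 22 z - 5\right) e^{- 2 z}}{32} + 1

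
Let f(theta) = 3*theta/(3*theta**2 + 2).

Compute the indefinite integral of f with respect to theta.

F(theta) = log(3*theta**2 + 2)/2 + C

The substitution u = 3*theta**2 + 2 works: f is exactly (dF/du)*(du/dtheta) for that inner function.
Check: d/dtheta[log(3*theta**2 + 2)/2] = 3*theta/(3*theta**2 + 2) = f(theta).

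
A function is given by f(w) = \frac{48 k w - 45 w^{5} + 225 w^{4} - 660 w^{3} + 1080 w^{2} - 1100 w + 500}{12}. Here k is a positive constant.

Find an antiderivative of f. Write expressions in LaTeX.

Recover f(w) by differentiating a candidate F(w); any mismatch rules it out.
Check: d/dw[2 k w^{2} + 5 \left(- \frac{w^{2}}{2} + w - \frac{5}{3}\right)^{3}] = 4 k w - \frac{15 w^{5}}{4} + \frac{75 w^{4}}{4} - 55 w^{3} + 90 w^{2} - \frac{275 w}{3} + \frac{125}{3}, which equals f(w).

An antiderivative is F(w) = 2 k w^{2} + 5 \left(- \frac{w^{2}}{2} + w - \frac{5}{3}\right)^{3}.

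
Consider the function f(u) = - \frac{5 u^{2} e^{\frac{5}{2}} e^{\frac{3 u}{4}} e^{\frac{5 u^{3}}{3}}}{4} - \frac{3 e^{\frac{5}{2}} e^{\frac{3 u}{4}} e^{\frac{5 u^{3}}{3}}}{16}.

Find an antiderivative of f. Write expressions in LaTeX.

The substitution w = \frac{5 u^{3}}{3} + \frac{3 u}{4} + \frac{5}{2} works: f is exactly (dF/dw)*(dw/du) for that inner function.
Check: d/du[- \frac{e^{\frac{5}{2}} e^{\frac{3 u}{4}} e^{\frac{5 u^{3}}{3}}}{4}] = - \frac{5 u^{2} e^{\frac{5}{2}} e^{\frac{3 u}{4}} e^{\frac{5 u^{3}}{3}}}{4} - \frac{3 e^{\frac{5}{2}} e^{\frac{3 u}{4}} e^{\frac{5 u^{3}}{3}}}{16} = f(u).

An antiderivative is F(u) = - \frac{e^{\frac{5}{2}} e^{\frac{3 u}{4}} e^{\frac{5 u^{3}}{3}}}{4}.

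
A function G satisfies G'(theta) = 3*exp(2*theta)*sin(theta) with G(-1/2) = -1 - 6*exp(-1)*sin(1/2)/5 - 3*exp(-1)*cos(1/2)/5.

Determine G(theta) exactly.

G(theta) = -(-6*exp(2*theta)*sin(theta) + 3*exp(2*theta)*cos(theta) + 5)/5

Whatever form G(theta) takes, its d/dtheta must return the stated G'(theta).
A general antiderivative is 6*exp(2*theta)*sin(theta)/5 - 3*exp(2*theta)*cos(theta)/5 + C.
The condition gives C = -1 - 6*exp(-1)*sin(1/2)/5 - 3*exp(-1)*cos(1/2)/5 - (-6*exp(-1)*sin(1/2)/5 - 3*exp(-1)*cos(1/2)/5) = -1.
So G(theta) = -(-6*exp(2*theta)*sin(theta) + 3*exp(2*theta)*cos(theta) + 5)/5.
Check: d/dtheta[-(-6*exp(2*theta)*sin(theta) + 3*exp(2*theta)*cos(theta) + 5)/5] = 3*exp(2*theta)*sin(theta) = G'(theta).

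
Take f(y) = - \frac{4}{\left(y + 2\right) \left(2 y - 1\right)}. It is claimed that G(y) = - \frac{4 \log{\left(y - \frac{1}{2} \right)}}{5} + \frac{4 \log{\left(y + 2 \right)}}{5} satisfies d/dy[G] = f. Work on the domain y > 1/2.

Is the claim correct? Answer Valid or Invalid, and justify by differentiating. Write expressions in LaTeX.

Valid - the claim checks out under differentiation.

d/dy[G] = - \frac{4}{2 y^{2} + 3 y - 2}
This equals f(y) exactly, so the claim holds.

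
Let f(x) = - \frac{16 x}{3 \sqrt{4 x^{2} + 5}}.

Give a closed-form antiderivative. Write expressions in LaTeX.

The substitution u = 4 x^{2} + 5 works: f is exactly (dF/du)*(du/dx) for that inner function.
Check: d/dx[- \frac{4 \sqrt{4 x^{2} + 5}}{3}] = - \frac{16 x}{3 \sqrt{4 x^{2} + 5}} = f(x).

An antiderivative is F(x) = - \frac{4 \sqrt{4 x^{2} + 5}}{3}.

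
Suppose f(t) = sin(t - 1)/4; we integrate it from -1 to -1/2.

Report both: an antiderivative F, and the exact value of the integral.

Antiderivative: F(t) = -cos(t - 1)/4; value = cos(2)/4 - cos(3/2)/4

Recover f(t) by differentiating a candidate F(t); any mismatch rules it out.
F(t) = -cos(t - 1)/4 is an antiderivative of f.
Check: d/dt[-cos(t - 1)/4] = sin(t - 1)/4 = f(t).
F(-1/2) = -cos(3/2)/4; F(-1) = -cos(2)/4.
Integral = F(-1/2) - F(-1) = cos(2)/4 - cos(3/2)/4.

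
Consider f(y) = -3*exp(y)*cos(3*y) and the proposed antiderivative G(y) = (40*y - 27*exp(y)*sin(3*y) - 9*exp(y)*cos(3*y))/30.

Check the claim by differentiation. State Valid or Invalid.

Invalid: d/dy[G] - f = 4/3, which is not 0.

d/dy[G] = -3*exp(y)*cos(3*y) + 4/3
d/dy[G] - f(y) = 4/3 != 0.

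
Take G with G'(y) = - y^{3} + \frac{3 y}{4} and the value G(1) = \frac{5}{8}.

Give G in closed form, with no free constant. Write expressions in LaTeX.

Integrate term by term and add the pieces.
A general antiderivative is - \frac{y^{4}}{4} + \frac{3 y^{2}}{8} + C.
The condition gives C = \frac{5}{8} - (\frac{1}{8}) = \frac{1}{2}.
So G(y) = \frac{- 2 y^{4} + 3 y^{2} + 4}{8}.
Check: d/dy[\frac{- 2 y^{4} + 3 y^{2} + 4}{8}] = - y^{3} + \frac{3 y}{4} = G'(y).

G(y) = \frac{- 2 y^{4} + 3 y^{2} + 4}{8}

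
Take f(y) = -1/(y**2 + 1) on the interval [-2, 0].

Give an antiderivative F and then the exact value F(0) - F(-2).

Antiderivative: F(y) = -atan(y); value = -atan(2)

Check any antiderivative F(y) by computing F'(y) and comparing it with f(y).
F(y) = -atan(y) is an antiderivative of f.
Check: d/dy[-atan(y)] = -1/(y**2 + 1) = f(y).
F(0) = 0; F(-2) = atan(2).
Integral = F(0) - F(-2) = -atan(2).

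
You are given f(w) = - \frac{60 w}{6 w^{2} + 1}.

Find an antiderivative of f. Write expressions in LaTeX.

An antiderivative is F(w) = - 5 \log{\left(2 w^{2} + \frac{1}{3} \right)}.

f matches the chain-rule pattern g'(h)*h' with inner function h(w) = 2 w^{2} + \frac{1}{3}; substituting u = h(w) collapses the integral.
Check: d/dw[- 5 \log{\left(2 w^{2} + \frac{1}{3} \right)}] = - \frac{60 w}{6 w^{2} + 1} = f(w).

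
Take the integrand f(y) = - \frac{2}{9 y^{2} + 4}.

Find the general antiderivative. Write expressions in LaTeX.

F(y) = - \frac{\operatorname{atan}{\left(\frac{3 y}{2} \right)}}{3} + C

Recover f(y) by differentiating a candidate F(y); any mismatch rules it out.
Check: d/dy[- \frac{\operatorname{atan}{\left(\frac{3 y}{2} \right)}}{3}] = - \frac{2}{9 y^{2} + 4} = f(y).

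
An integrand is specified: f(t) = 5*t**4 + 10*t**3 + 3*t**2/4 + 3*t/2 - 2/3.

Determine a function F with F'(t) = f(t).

An antiderivative is F(t) = t**5 + 5*t**4/2 + t**3/4 + 3*t**2/4 - 2*t/3.

The integrand splits into summands that can be handled one at a time.
Check: d/dt[t**5 + 5*t**4/2 + t**3/4 + 3*t**2/4 - 2*t/3] = 5*t**4 + 10*t**3 + 3*t**2/4 + 3*t/2 - 2/3 = f(t).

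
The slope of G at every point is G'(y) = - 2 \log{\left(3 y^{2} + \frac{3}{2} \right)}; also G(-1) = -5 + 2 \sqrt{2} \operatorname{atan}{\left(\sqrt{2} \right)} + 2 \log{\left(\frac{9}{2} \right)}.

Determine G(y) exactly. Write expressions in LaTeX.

Whatever form G(y) takes, its d/dy must return the stated G'(y).
A general antiderivative is - 2 y \log{\left(3 y^{2} + \frac{3}{2} \right)} + 4 y - 2 \sqrt{2} \operatorname{atan}{\left(\sqrt{2} y \right)} + C.
The condition gives C = -5 + 2 \sqrt{2} \operatorname{atan}{\left(\sqrt{2} \right)} + 2 \log{\left(\frac{9}{2} \right)} - (-4 + 2 \sqrt{2} \operatorname{atan}{\left(\sqrt{2} \right)} + 2 \log{\left(\frac{9}{2} \right)}) = -1.
So G(y) = - 2 y \log{\left(y^{2} + \frac{1}{2} \right)} - 2 y \log{\left(3 \right)} + 4 y - 2 \sqrt{2} \operatorname{atan}{\left(\sqrt{2} y \right)} - 1.
Check: d/dy[- 2 y \log{\left(y^{2} + \frac{1}{2} \right)} - 2 y \log{\left(3 \right)} + 4 y - 2 \sqrt{2} \operatorname{atan}{\left(\sqrt{2} y \right)} - 1] = - 2 \log{\left(y^{2} + \frac{1}{2} \right)} - 2 \log{\left(3 \right)}, which equals G'(y).

G(y) = - 2 y \log{\left(y^{2} + \frac{1}{2} \right)} - 2 y \log{\left(3 \right)} + 4 y - 2 \sqrt{2} \operatorname{atan}{\left(\sqrt{2} y \right)} - 1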